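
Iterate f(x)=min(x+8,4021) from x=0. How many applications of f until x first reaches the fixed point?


Step 1: x=0, cap=4021, increment=8
Step 2: x grows by 8 each step until capped at 4021; fixed point is x=4021
Step 3: iterations = ceil(4021/8) = 503

503


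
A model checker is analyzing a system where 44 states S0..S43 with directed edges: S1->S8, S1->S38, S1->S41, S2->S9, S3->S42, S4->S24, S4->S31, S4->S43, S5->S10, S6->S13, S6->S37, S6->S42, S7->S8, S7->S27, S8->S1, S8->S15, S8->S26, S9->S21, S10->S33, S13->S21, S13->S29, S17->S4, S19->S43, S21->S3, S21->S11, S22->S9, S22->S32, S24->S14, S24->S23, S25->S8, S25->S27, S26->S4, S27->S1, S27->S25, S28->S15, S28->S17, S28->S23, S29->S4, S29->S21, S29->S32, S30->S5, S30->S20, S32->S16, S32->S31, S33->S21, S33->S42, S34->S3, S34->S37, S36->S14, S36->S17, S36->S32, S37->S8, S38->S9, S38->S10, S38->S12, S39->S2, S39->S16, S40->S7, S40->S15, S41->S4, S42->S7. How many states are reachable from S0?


BFS from S0:
  layer 0: {S0}
Reachable set: {S0}
Count = 1

1


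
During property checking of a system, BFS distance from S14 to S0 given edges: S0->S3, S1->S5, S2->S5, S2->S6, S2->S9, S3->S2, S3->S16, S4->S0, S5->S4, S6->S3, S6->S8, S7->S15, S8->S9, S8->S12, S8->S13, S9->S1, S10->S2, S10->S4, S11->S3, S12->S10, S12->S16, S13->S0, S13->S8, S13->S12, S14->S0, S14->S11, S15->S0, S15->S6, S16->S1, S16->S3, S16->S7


BFS layer-by-layer from S14:
  dist 0: {S14}
  dist 1: {S0, S11}
  -> S0 reached at distance 1
Shortest path length = 1

1


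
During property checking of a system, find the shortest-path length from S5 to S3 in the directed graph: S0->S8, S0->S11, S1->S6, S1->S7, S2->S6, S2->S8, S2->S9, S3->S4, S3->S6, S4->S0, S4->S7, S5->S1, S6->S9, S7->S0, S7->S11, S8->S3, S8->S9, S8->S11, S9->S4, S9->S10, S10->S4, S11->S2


BFS layer-by-layer from S5:
  dist 0: {S5}
  dist 1: {S1}
  dist 2: {S6, S7}
  dist 3: {S0, S9, S11}
  dist 4: {S2, S4, S8, S10}
  dist 5: {S3}
  -> S3 reached at distance 5
Shortest path length = 5

5


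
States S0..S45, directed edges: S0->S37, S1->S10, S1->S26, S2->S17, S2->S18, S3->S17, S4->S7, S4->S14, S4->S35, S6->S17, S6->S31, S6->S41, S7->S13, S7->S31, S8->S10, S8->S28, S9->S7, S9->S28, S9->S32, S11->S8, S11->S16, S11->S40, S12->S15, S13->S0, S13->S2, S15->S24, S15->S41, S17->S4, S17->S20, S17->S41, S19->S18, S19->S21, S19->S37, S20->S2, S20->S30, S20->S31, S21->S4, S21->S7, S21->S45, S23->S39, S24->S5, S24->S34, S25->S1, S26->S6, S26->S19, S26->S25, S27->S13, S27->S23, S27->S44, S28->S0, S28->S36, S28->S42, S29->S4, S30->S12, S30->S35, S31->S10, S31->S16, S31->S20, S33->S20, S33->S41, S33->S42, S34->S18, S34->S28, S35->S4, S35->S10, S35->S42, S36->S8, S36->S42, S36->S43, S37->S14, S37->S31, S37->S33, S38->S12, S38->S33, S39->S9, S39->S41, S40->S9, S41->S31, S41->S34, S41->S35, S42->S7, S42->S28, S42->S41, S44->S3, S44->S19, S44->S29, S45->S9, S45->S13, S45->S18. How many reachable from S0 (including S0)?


BFS from S0:
  layer 0: {S0}
  layer 1: {S37}
  layer 2: {S14, S31, S33}
  layer 3: {S10, S16, S20, S41, S42}
  layer 4: {S2, S7, S28, S30, S34, S35}
  layer 5: {S4, S12, S13, S17, S18, S36}
  layer 6: {S8, S15, S43}
  layer 7: {S24}
  layer 8: {S5}
Reachable set: {S0, S2, S4, S5, S7, S8, S10, S12, S13, S14, S15, S16, S17, S18, S20, S24, S28, S30, S31, S33, S34, S35, S36, S37, S41, S42, S43}
Count = 27

27


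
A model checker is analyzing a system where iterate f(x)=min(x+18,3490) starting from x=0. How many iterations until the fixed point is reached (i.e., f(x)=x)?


Step 1: x=0, cap=3490, increment=18
Step 2: x grows by 18 each step until capped at 3490; fixed point is x=3490
Step 3: iterations = ceil(3490/18) = 194

194


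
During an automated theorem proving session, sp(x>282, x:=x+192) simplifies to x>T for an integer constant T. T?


Formula: sp(P, x:=E) = exists old_x. (x = E[old_x/x]) AND P[old_x/x] (old_x is the value of x before the assignment; eliminate old_x by solving x = E[old_x/x] for old_x)
Step 1: Precondition P: x>282, i.e. old_x > 282
Step 2: Assignment gives x = old_x + 192, so old_x = x - 192
Step 3: Substitute into P: x - 192 > 282
Step 4: Simplify: x > 282+192 = 474

474


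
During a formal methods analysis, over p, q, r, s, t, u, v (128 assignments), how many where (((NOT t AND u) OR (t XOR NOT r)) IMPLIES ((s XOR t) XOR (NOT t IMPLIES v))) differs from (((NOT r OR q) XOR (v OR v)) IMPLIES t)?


F1 = (((NOT t AND u) OR (t XOR NOT r)) IMPLIES ((s XOR t) XOR (NOT t IMPLIES v)))
F2 = (((NOT r OR q) XOR (v OR v)) IMPLIES t)
Evaluate both on each of 128 rows (bits = p,q,r,s,t,u,v):
  row 0 [0000000]: F1=0 F2=0 -> 0
  row 1 [0000001]: F1=1 F2=1 -> 0
  row 2 [0000010]: F1=0 F2=0 -> 0
  row 3 [0000011]: F1=1 F2=1 -> 0
  row 4 [0000100]: F1=1 F2=1 -> 0
  (every remaining row is evaluated the same way; all 128 results are listed next)
Full result column, 8 rows per line (p,q,r,s fixed per line; t,u,v runs 000..111 left to right):
  rows 0-7 [p,q,r,s=0000]: 00000000  (ones: 0)
  rows 8-15 [p,q,r,s=0001]: 11110000  (ones: 4)
  rows 16-23 [p,q,r,s=0010]: 01111111  (ones: 7)
  rows 24-31 [p,q,r,s=0011]: 01000000  (ones: 1)
  rows 32-39 [p,q,r,s=0100]: 00000000  (ones: 0)
  rows 40-47 [p,q,r,s=0101]: 11110000  (ones: 4)
  rows 48-55 [p,q,r,s=0110]: 10001111  (ones: 5)
  rows 56-63 [p,q,r,s=0111]: 10110000  (ones: 3)
  rows 64-71 [p,q,r,s=1000]: 00000000  (ones: 0)
  rows 72-79 [p,q,r,s=1001]: 11110000  (ones: 4)
  rows 80-87 [p,q,r,s=1010]: 01111111  (ones: 7)
  rows 88-95 [p,q,r,s=1011]: 01000000  (ones: 1)
  rows 96-103 [p,q,r,s=1100]: 00000000  (ones: 0)
  rows 104-111 [p,q,r,s=1101]: 11110000  (ones: 4)
  rows 112-119 [p,q,r,s=1110]: 10001111  (ones: 5)
  rows 120-127 [p,q,r,s=1111]: 10110000  (ones: 3)
Disagreements = 0+4+7+1+0+4+5+3+0+4+7+1+0+4+5+3 = 48

48


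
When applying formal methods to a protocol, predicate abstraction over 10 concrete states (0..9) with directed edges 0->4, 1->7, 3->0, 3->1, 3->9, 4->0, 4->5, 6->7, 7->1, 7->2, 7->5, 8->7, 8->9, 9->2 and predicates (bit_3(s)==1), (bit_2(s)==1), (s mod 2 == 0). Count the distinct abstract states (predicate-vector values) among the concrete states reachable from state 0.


BFS from 0:
Concrete reachable: {0, 4, 5}
Abstract via predicates (bit_3(s)==1), (bit_2(s)==1), (s mod 2 == 0):
  (0,0,1) <- {0}
  (0,1,0) <- {5}
  (0,1,1) <- {4}
Distinct abstract states = 3

3


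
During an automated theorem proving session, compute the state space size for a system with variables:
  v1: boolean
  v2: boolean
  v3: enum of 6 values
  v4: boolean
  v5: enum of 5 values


State space = product of domain sizes of all variables.
Domain sizes:
  v1 (boolean): 2
  v2 (boolean): 2
  v3 (enum of 6 values): 6
  v4 (boolean): 2
  v5 (enum of 5 values): 5
Product = 2 * 2 * 6 * 2 * 5 = 240

240


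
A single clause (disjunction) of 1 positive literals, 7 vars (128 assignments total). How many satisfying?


Step 1: Total=2^7=128
Step 2: Unsat when all 1 false: 2^6=64
Step 3: Sat=128-64=64

64


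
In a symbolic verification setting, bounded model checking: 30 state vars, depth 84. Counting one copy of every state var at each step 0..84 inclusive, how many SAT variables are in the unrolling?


BMC unrolls to depth k, creating one copy of each state var for steps 0..k.
Step count = 84 + 1 = 85 (steps 0 through 84)
Vars per step = 30
Total = 30 * 85 = 2550

2550


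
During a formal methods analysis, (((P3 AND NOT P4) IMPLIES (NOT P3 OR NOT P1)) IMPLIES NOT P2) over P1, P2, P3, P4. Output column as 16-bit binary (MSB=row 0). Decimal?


Formula: (((P3 AND NOT P4) IMPLIES (NOT P3 OR NOT P1)) IMPLIES NOT P2) over P1, P2, P3, P4 (16 rows)
Evaluate each row (bits = P1,P2,P3,P4, MSB first):
  row 0 [0000]: (((0 AND NOT 0) IMPLIES (NOT 0 OR NOT 0)) IMPLIES NOT 0) -> 1
  row 1 [0001]: (((0 AND NOT 1) IMPLIES (NOT 0 OR NOT 0)) IMPLIES NOT 0) -> 1
  row 2 [0010]: (((1 AND NOT 0) IMPLIES (NOT 1 OR NOT 0)) IMPLIES NOT 0) -> 1
  row 3 [0011]: (((1 AND NOT 1) IMPLIES (NOT 1 OR NOT 0)) IMPLIES NOT 0) -> 1
  row 4 [0100]: (((0 AND NOT 0) IMPLIES (NOT 0 OR NOT 0)) IMPLIES NOT 1) -> 0
  row 5 [0101]: (((0 AND NOT 1) IMPLIES (NOT 0 OR NOT 0)) IMPLIES NOT 1) -> 0
  row 6 [0110]: (((1 AND NOT 0) IMPLIES (NOT 1 OR NOT 0)) IMPLIES NOT 1) -> 0
  row 7 [0111]: (((1 AND NOT 1) IMPLIES (NOT 1 OR NOT 0)) IMPLIES NOT 1) -> 0
  row 8 [1000]: (((0 AND NOT 0) IMPLIES (NOT 0 OR NOT 1)) IMPLIES NOT 0) -> 1
  row 9 [1001]: (((0 AND NOT 1) IMPLIES (NOT 0 OR NOT 1)) IMPLIES NOT 0) -> 1
  row 10 [1010]: (((1 AND NOT 0) IMPLIES (NOT 1 OR NOT 1)) IMPLIES NOT 0) -> 1
  row 11 [1011]: (((1 AND NOT 1) IMPLIES (NOT 1 OR NOT 1)) IMPLIES NOT 0) -> 1
  row 12 [1100]: (((0 AND NOT 0) IMPLIES (NOT 0 OR NOT 1)) IMPLIES NOT 1) -> 0
  row 13 [1101]: (((0 AND NOT 1) IMPLIES (NOT 0 OR NOT 1)) IMPLIES NOT 1) -> 0
  row 14 [1110]: (((1 AND NOT 0) IMPLIES (NOT 1 OR NOT 1)) IMPLIES NOT 1) -> 1
  row 15 [1111]: (((1 AND NOT 1) IMPLIES (NOT 1 OR NOT 1)) IMPLIES NOT 1) -> 0
Full result column, 4 rows per line (P1,P2 fixed per line; P3,P4 runs 00..11 left to right):
  rows 0-3 [P1,P2=00]: 1111  = hex F
  rows 4-7 [P1,P2=01]: 0000  = hex 0
  rows 8-11 [P1,P2=10]: 1111  = hex F
  rows 12-15 [P1,P2=11]: 0010  = hex 2
Output column (row 0 .. row 15) = 1111000011110010
Output column grouped in 4s = 1111 0000 1111 0010 = 0xF0F2
Convert to decimal digit by digit (value = value*16 + digit):
  F -> 15
  15*16 + 0 = 240
  240*16 + 15 (F) = 3855
  3855*16 + 2 = 61682
Decimal = 61682

61682


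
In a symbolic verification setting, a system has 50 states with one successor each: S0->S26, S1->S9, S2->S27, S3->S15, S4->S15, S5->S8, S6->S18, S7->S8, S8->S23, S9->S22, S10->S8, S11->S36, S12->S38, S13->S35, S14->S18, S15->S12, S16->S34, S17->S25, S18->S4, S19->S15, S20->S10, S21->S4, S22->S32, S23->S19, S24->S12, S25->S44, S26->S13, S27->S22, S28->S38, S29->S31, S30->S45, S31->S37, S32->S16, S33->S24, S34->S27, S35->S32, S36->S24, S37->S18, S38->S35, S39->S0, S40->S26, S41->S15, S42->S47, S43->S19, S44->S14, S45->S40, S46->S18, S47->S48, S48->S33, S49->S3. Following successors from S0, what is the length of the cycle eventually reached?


Trace from S0 until a state repeats:
  S0 -> S26 -> S13 -> S35 -> S32 -> S16 -> S34 -> S27 -> S22 -> S32
S32 first seen at step 4, revisited at step 9.
Cycle length = 9 - 4 = 5

5


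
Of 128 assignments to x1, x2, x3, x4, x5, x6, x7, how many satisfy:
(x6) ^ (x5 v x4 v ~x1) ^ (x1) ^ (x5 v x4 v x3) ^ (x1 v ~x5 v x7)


CNF with 5 clauses over 7 vars (128 assignments).
An assignment satisfies CNF iff every clause has >=1 true literal.
Check each row (bits = x1,x2,x3,x4,x5,x6,x7; clause T/F shown):
  row 0 [0000000]: clauses=FTFFT -> 0
  row 1 [0000001]: clauses=FTFFT -> 0
  row 2 [0000010]: clauses=TTFFT -> 0
  row 3 [0000011]: clauses=TTFFT -> 0
  row 4 [0000100]: clauses=FTFTF -> 0
  (every remaining row is evaluated the same way; all 128 results are listed next)
Full result column, 8 rows per line (x1,x2,x3,x4 fixed per line; x5,x6,x7 runs 000..111 left to right):
  rows 0-7 [x1,x2,x3,x4=0000]: 00000000  (ones: 0)
  rows 8-15 [x1,x2,x3,x4=0001]: 00000000  (ones: 0)
  rows 16-23 [x1,x2,x3,x4=0010]: 00000000  (ones: 0)
  rows 24-31 [x1,x2,x3,x4=0011]: 00000000  (ones: 0)
  rows 32-39 [x1,x2,x3,x4=0100]: 00000000  (ones: 0)
  rows 40-47 [x1,x2,x3,x4=0101]: 00000000  (ones: 0)
  rows 48-55 [x1,x2,x3,x4=0110]: 00000000  (ones: 0)
  rows 56-63 [x1,x2,x3,x4=0111]: 00000000  (ones: 0)
  rows 64-71 [x1,x2,x3,x4=1000]: 00000011  (ones: 2)
  rows 72-79 [x1,x2,x3,x4=1001]: 00110011  (ones: 4)
  rows 80-87 [x1,x2,x3,x4=1010]: 00000011  (ones: 2)
  rows 88-95 [x1,x2,x3,x4=1011]: 00110011  (ones: 4)
  rows 96-103 [x1,x2,x3,x4=1100]: 00000011  (ones: 2)
  rows 104-111 [x1,x2,x3,x4=1101]: 00110011  (ones: 4)
  rows 112-119 [x1,x2,x3,x4=1110]: 00000011  (ones: 2)
  rows 120-127 [x1,x2,x3,x4=1111]: 00110011  (ones: 4)
Satisfying assignments = 0+0+0+0+0+0+0+0+2+4+2+4+2+4+2+4 = 24

24


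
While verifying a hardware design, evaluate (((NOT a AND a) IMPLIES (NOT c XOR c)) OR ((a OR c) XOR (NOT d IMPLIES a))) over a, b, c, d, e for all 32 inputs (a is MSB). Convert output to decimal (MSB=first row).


Formula: (((NOT a AND a) IMPLIES (NOT c XOR c)) OR ((a OR c) XOR (NOT d IMPLIES a))) over a, b, c, d, e (32 rows)
Evaluate each row (bits = a,b,c,d,e, MSB first):
  row 0 [00000]: (((NOT 0 AND 0) IMPLIES (NOT 0 XOR 0)) OR ((0 OR 0) XOR (NOT 0 IMPLIES 0))) -> 1
  row 1 [00001]: (((NOT 0 AND 0) IMPLIES (NOT 0 XOR 0)) OR ((0 OR 0) XOR (NOT 0 IMPLIES 0))) -> 1
  row 2 [00010]: (((NOT 0 AND 0) IMPLIES (NOT 0 XOR 0)) OR ((0 OR 0) XOR (NOT 1 IMPLIES 0))) -> 1
  row 3 [00011]: (((NOT 0 AND 0) IMPLIES (NOT 0 XOR 0)) OR ((0 OR 0) XOR (NOT 1 IMPLIES 0))) -> 1
  row 4 [00100]: (((NOT 0 AND 0) IMPLIES (NOT 1 XOR 1)) OR ((0 OR 1) XOR (NOT 0 IMPLIES 0))) -> 1
  row 5 [00101]: (((NOT 0 AND 0) IMPLIES (NOT 1 XOR 1)) OR ((0 OR 1) XOR (NOT 0 IMPLIES 0))) -> 1
  row 6 [00110]: (((NOT 0 AND 0) IMPLIES (NOT 1 XOR 1)) OR ((0 OR 1) XOR (NOT 1 IMPLIES 0))) -> 1
  row 7 [00111]: (((NOT 0 AND 0) IMPLIES (NOT 1 XOR 1)) OR ((0 OR 1) XOR (NOT 1 IMPLIES 0))) -> 1
  row 8 [01000]: (((NOT 0 AND 0) IMPLIES (NOT 0 XOR 0)) OR ((0 OR 0) XOR (NOT 0 IMPLIES 0))) -> 1
  row 9 [01001]: (((NOT 0 AND 0) IMPLIES (NOT 0 XOR 0)) OR ((0 OR 0) XOR (NOT 0 IMPLIES 0))) -> 1
  row 10 [01010]: (((NOT 0 AND 0) IMPLIES (NOT 0 XOR 0)) OR ((0 OR 0) XOR (NOT 1 IMPLIES 0))) -> 1
  row 11 [01011]: (((NOT 0 AND 0) IMPLIES (NOT 0 XOR 0)) OR ((0 OR 0) XOR (NOT 1 IMPLIES 0))) -> 1
  row 12 [01100]: (((NOT 0 AND 0) IMPLIES (NOT 1 XOR 1)) OR ((0 OR 1) XOR (NOT 0 IMPLIES 0))) -> 1
  row 13 [01101]: (((NOT 0 AND 0) IMPLIES (NOT 1 XOR 1)) OR ((0 OR 1) XOR (NOT 0 IMPLIES 0))) -> 1
  row 14 [01110]: (((NOT 0 AND 0) IMPLIES (NOT 1 XOR 1)) OR ((0 OR 1) XOR (NOT 1 IMPLIES 0))) -> 1
  row 15 [01111]: (((NOT 0 AND 0) IMPLIES (NOT 1 XOR 1)) OR ((0 OR 1) XOR (NOT 1 IMPLIES 0))) -> 1
  row 16 [10000]: (((NOT 1 AND 1) IMPLIES (NOT 0 XOR 0)) OR ((1 OR 0) XOR (NOT 0 IMPLIES 1))) -> 1
  row 17 [10001]: (((NOT 1 AND 1) IMPLIES (NOT 0 XOR 0)) OR ((1 OR 0) XOR (NOT 0 IMPLIES 1))) -> 1
  row 18 [10010]: (((NOT 1 AND 1) IMPLIES (NOT 0 XOR 0)) OR ((1 OR 0) XOR (NOT 1 IMPLIES 1))) -> 1
  row 19 [10011]: (((NOT 1 AND 1) IMPLIES (NOT 0 XOR 0)) OR ((1 OR 0) XOR (NOT 1 IMPLIES 1))) -> 1
  row 20 [10100]: (((NOT 1 AND 1) IMPLIES (NOT 1 XOR 1)) OR ((1 OR 1) XOR (NOT 0 IMPLIES 1))) -> 1
  row 21 [10101]: (((NOT 1 AND 1) IMPLIES (NOT 1 XOR 1)) OR ((1 OR 1) XOR (NOT 0 IMPLIES 1))) -> 1
  row 22 [10110]: (((NOT 1 AND 1) IMPLIES (NOT 1 XOR 1)) OR ((1 OR 1) XOR (NOT 1 IMPLIES 1))) -> 1
  row 23 [10111]: (((NOT 1 AND 1) IMPLIES (NOT 1 XOR 1)) OR ((1 OR 1) XOR (NOT 1 IMPLIES 1))) -> 1
  row 24 [11000]: (((NOT 1 AND 1) IMPLIES (NOT 0 XOR 0)) OR ((1 OR 0) XOR (NOT 0 IMPLIES 1))) -> 1
  row 25 [11001]: (((NOT 1 AND 1) IMPLIES (NOT 0 XOR 0)) OR ((1 OR 0) XOR (NOT 0 IMPLIES 1))) -> 1
  row 26 [11010]: (((NOT 1 AND 1) IMPLIES (NOT 0 XOR 0)) OR ((1 OR 0) XOR (NOT 1 IMPLIES 1))) -> 1
  row 27 [11011]: (((NOT 1 AND 1) IMPLIES (NOT 0 XOR 0)) OR ((1 OR 0) XOR (NOT 1 IMPLIES 1))) -> 1
  row 28 [11100]: (((NOT 1 AND 1) IMPLIES (NOT 1 XOR 1)) OR ((1 OR 1) XOR (NOT 0 IMPLIES 1))) -> 1
  row 29 [11101]: (((NOT 1 AND 1) IMPLIES (NOT 1 XOR 1)) OR ((1 OR 1) XOR (NOT 0 IMPLIES 1))) -> 1
  row 30 [11110]: (((NOT 1 AND 1) IMPLIES (NOT 1 XOR 1)) OR ((1 OR 1) XOR (NOT 1 IMPLIES 1))) -> 1
  row 31 [11111]: (((NOT 1 AND 1) IMPLIES (NOT 1 XOR 1)) OR ((1 OR 1) XOR (NOT 1 IMPLIES 1))) -> 1
Full result column, 4 rows per line (a,b,c fixed per line; d,e runs 00..11 left to right):
  rows 0-3 [a,b,c=000]: 1111  = hex F
  rows 4-7 [a,b,c=001]: 1111  = hex F
  rows 8-11 [a,b,c=010]: 1111  = hex F
  rows 12-15 [a,b,c=011]: 1111  = hex F
  rows 16-19 [a,b,c=100]: 1111  = hex F
  rows 20-23 [a,b,c=101]: 1111  = hex F
  rows 24-27 [a,b,c=110]: 1111  = hex F
  rows 28-31 [a,b,c=111]: 1111  = hex F
Output column (row 0 .. row 31) = 11111111111111111111111111111111
Output column grouped in 4s = 1111 1111 1111 1111 1111 1111 1111 1111 = 0xFFFFFFFF
Convert to decimal digit by digit (value = value*16 + digit):
  F -> 15
  15*16 + 15 (F) = 255
  255*16 + 15 (F) = 4095
  4095*16 + 15 (F) = 65535
  65535*16 + 15 (F) = 1048575
  1048575*16 + 15 (F) = 16777215
  16777215*16 + 15 (F) = 268435455
  268435455*16 + 15 (F) = 4294967295
Decimal = 4294967295

4294967295


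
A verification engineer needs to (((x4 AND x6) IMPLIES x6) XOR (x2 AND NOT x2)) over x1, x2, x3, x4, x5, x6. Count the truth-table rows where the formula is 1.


Formula: (((x4 AND x6) IMPLIES x6) XOR (x2 AND NOT x2)) over 6 vars (64 rows)
Evaluate each row (x1, x2, x3, x4, x5, x6 as bits, MSB first):
  row 0 [000000]: (((0 AND 0) IMPLIES 0) XOR (0 AND NOT 0)) -> 1
  row 1 [000001]: (((0 AND 1) IMPLIES 1) XOR (0 AND NOT 0)) -> 1
  row 2 [000010]: (((0 AND 0) IMPLIES 0) XOR (0 AND NOT 0)) -> 1
  row 3 [000011]: (((0 AND 1) IMPLIES 1) XOR (0 AND NOT 0)) -> 1
  row 4 [000100]: (((1 AND 0) IMPLIES 0) XOR (0 AND NOT 0)) -> 1
  (every remaining row is evaluated the same way; all 64 results are listed next)
Full result column, 8 rows per line (x1,x2,x3 fixed per line; x4,x5,x6 runs 000..111 left to right):
  rows 0-7 [x1,x2,x3=000]: 11111111  (ones: 8)
  rows 8-15 [x1,x2,x3=001]: 11111111  (ones: 8)
  rows 16-23 [x1,x2,x3=010]: 11111111  (ones: 8)
  rows 24-31 [x1,x2,x3=011]: 11111111  (ones: 8)
  rows 32-39 [x1,x2,x3=100]: 11111111  (ones: 8)
  rows 40-47 [x1,x2,x3=101]: 11111111  (ones: 8)
  rows 48-55 [x1,x2,x3=110]: 11111111  (ones: 8)
  rows 56-63 [x1,x2,x3=111]: 11111111  (ones: 8)
Count of 1-rows = 8+8+8+8+8+8+8+8 = 64

64


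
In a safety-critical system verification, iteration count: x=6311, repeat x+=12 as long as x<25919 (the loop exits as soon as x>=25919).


Step 1: x goes from 6311 toward 25919 by 12; the body runs while x<25919, so iterations = ceil((bound-start)/step)
Step 2: Distance=19608
Step 3: ceil(19608/12)=1634

1634


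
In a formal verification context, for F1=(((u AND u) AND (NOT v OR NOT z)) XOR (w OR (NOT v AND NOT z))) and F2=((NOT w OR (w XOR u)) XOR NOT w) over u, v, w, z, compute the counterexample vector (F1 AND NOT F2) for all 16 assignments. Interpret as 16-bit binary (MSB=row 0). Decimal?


F1 = (((u AND u) AND (NOT v OR NOT z)) XOR (w OR (NOT v AND NOT z)))
F2 = ((NOT w OR (w XOR u)) XOR NOT w)
Counterexample to F1=>F2 is where F1=1 and F2=0.
Evaluate each row (bits = u,v,w,z, MSB first):
  row 0 [0000]: F1=1 F2=0 -> F1&~F2 -> 1
  row 1 [0001]: F1=0 F2=0 -> F1&~F2 -> 0
  row 2 [0010]: F1=1 F2=1 -> F1&~F2 -> 0
  row 3 [0011]: F1=1 F2=1 -> F1&~F2 -> 0
  row 4 [0100]: F1=0 F2=0 -> F1&~F2 -> 0
  row 5 [0101]: F1=0 F2=0 -> F1&~F2 -> 0
  row 6 [0110]: F1=1 F2=1 -> F1&~F2 -> 0
  row 7 [0111]: F1=1 F2=1 -> F1&~F2 -> 0
  row 8 [1000]: F1=0 F2=0 -> F1&~F2 -> 0
  row 9 [1001]: F1=1 F2=0 -> F1&~F2 -> 1
  row 10 [1010]: F1=0 F2=0 -> F1&~F2 -> 0
  row 11 [1011]: F1=0 F2=0 -> F1&~F2 -> 0
  row 12 [1100]: F1=1 F2=0 -> F1&~F2 -> 1
  row 13 [1101]: F1=0 F2=0 -> F1&~F2 -> 0
  row 14 [1110]: F1=0 F2=0 -> F1&~F2 -> 0
  row 15 [1111]: F1=1 F2=0 -> F1&~F2 -> 1
Full result column, 4 rows per line (u,v fixed per line; w,z runs 00..11 left to right):
  rows 0-3 [u,v=00]: 1000  = hex 8
  rows 4-7 [u,v=01]: 0000  = hex 0
  rows 8-11 [u,v=10]: 0100  = hex 4
  rows 12-15 [u,v=11]: 1001  = hex 9
Counterexample vector (row 0 .. row 15) = 1000000001001001
Output column grouped in 4s = 1000 0000 0100 1001 = 0x8049
Convert to decimal digit by digit (value = value*16 + digit):
  8 -> 8
  8*16 + 0 = 128
  128*16 + 4 = 2052
  2052*16 + 9 = 32841
Decimal = 32841

32841


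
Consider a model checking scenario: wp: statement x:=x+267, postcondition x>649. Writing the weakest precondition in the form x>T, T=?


Formula: wp(x:=E, P) = P[E/x] (substitute E for x in postcondition)
Step 1: Postcondition: x>649
Step 2: Substitute x+267 for x: x+267>649
Step 3: Solve for x: x > 649-267 = 382

382


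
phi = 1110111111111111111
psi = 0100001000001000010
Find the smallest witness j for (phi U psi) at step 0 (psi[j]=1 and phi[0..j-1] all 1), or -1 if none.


(phi U psi) at 0: need smallest j with psi[j]=1 and phi[i]=1 for all i in [0,j).
Scan from step 0:
  step 0: phi=1, psi=0 -> continue
  step 1: psi=1 and phi held for [0,1) -> witness found
Witness step = 1

1


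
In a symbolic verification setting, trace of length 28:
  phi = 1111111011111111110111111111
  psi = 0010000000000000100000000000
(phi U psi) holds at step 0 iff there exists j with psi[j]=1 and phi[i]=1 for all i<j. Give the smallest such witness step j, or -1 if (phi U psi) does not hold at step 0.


(phi U psi) at 0: need smallest j with psi[j]=1 and phi[i]=1 for all i in [0,j).
Scan from step 0:
  step 0: phi=1, psi=0 -> continue
  step 1: phi=1, psi=0 -> continue
  step 2: psi=1 and phi held for [0,2) -> witness found
Witness step = 2

2


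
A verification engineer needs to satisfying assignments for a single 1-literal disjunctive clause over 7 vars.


Step 1: Total=2^7=128
Step 2: Unsat when all 1 false: 2^6=64
Step 3: Sat=128-64=64

64


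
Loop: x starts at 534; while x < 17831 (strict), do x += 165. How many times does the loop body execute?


Step 1: x goes from 534 toward 17831 by 165; the body runs while x<17831, so iterations = ceil((bound-start)/step)
Step 2: Distance=17297
Step 3: ceil(17297/165)=105

105


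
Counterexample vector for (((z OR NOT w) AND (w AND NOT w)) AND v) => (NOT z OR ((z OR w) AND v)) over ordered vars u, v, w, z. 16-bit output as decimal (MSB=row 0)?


F1 = (((z OR NOT w) AND (w AND NOT w)) AND v)
F2 = (NOT z OR ((z OR w) AND v))
Counterexample to F1=>F2 is where F1=1 and F2=0.
Evaluate each row (bits = u,v,w,z, MSB first):
  row 0 [0000]: F1=0 F2=1 -> F1&~F2 -> 0
  row 1 [0001]: F1=0 F2=0 -> F1&~F2 -> 0
  row 2 [0010]: F1=0 F2=1 -> F1&~F2 -> 0
  row 3 [0011]: F1=0 F2=0 -> F1&~F2 -> 0
  row 4 [0100]: F1=0 F2=1 -> F1&~F2 -> 0
  row 5 [0101]: F1=0 F2=1 -> F1&~F2 -> 0
  row 6 [0110]: F1=0 F2=1 -> F1&~F2 -> 0
  row 7 [0111]: F1=0 F2=1 -> F1&~F2 -> 0
  row 8 [1000]: F1=0 F2=1 -> F1&~F2 -> 0
  row 9 [1001]: F1=0 F2=0 -> F1&~F2 -> 0
  row 10 [1010]: F1=0 F2=1 -> F1&~F2 -> 0
  row 11 [1011]: F1=0 F2=0 -> F1&~F2 -> 0
  row 12 [1100]: F1=0 F2=1 -> F1&~F2 -> 0
  row 13 [1101]: F1=0 F2=1 -> F1&~F2 -> 0
  row 14 [1110]: F1=0 F2=1 -> F1&~F2 -> 0
  row 15 [1111]: F1=0 F2=1 -> F1&~F2 -> 0
Full result column, 4 rows per line (u,v fixed per line; w,z runs 00..11 left to right):
  rows 0-3 [u,v=00]: 0000  = hex 0
  rows 4-7 [u,v=01]: 0000  = hex 0
  rows 8-11 [u,v=10]: 0000  = hex 0
  rows 12-15 [u,v=11]: 0000  = hex 0
Counterexample vector (row 0 .. row 15) = 0000000000000000
Output column grouped in 4s = 0000 0000 0000 0000 = 0x0000
Convert to decimal digit by digit (value = value*16 + digit):
  0 -> 0
  0*16 + 0 = 0
  0*16 + 0 = 0
  0*16 + 0 = 0
Decimal = 0

0


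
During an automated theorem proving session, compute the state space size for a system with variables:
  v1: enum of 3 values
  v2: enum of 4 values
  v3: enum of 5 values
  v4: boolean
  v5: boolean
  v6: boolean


State space = product of domain sizes of all variables.
Domain sizes:
  v1 (enum of 3 values): 3
  v2 (enum of 4 values): 4
  v3 (enum of 5 values): 5
  v4 (boolean): 2
  v5 (boolean): 2
  v6 (boolean): 2
Product = 3 * 4 * 5 * 2 * 2 * 2 = 480

480


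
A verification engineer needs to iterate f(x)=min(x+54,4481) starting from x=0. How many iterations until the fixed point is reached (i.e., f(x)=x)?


Step 1: x=0, cap=4481, increment=54
Step 2: x grows by 54 each step until capped at 4481; fixed point is x=4481
Step 3: iterations = ceil(4481/54) = 83

83


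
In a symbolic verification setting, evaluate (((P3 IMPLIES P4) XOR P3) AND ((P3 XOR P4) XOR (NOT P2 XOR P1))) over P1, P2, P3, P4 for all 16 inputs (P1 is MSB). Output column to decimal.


Formula: (((P3 IMPLIES P4) XOR P3) AND ((P3 XOR P4) XOR (NOT P2 XOR P1))) over P1, P2, P3, P4 (16 rows)
Evaluate each row (bits = P1,P2,P3,P4, MSB first):
  row 0 [0000]: (((0 IMPLIES 0) XOR 0) AND ((0 XOR 0) XOR (NOT 0 XOR 0))) -> 1
  row 1 [0001]: (((0 IMPLIES 1) XOR 0) AND ((0 XOR 1) XOR (NOT 0 XOR 0))) -> 0
  row 2 [0010]: (((1 IMPLIES 0) XOR 1) AND ((1 XOR 0) XOR (NOT 0 XOR 0))) -> 0
  row 3 [0011]: (((1 IMPLIES 1) XOR 1) AND ((1 XOR 1) XOR (NOT 0 XOR 0))) -> 0
  row 4 [0100]: (((0 IMPLIES 0) XOR 0) AND ((0 XOR 0) XOR (NOT 1 XOR 0))) -> 0
  row 5 [0101]: (((0 IMPLIES 1) XOR 0) AND ((0 XOR 1) XOR (NOT 1 XOR 0))) -> 1
  row 6 [0110]: (((1 IMPLIES 0) XOR 1) AND ((1 XOR 0) XOR (NOT 1 XOR 0))) -> 1
  row 7 [0111]: (((1 IMPLIES 1) XOR 1) AND ((1 XOR 1) XOR (NOT 1 XOR 0))) -> 0
  row 8 [1000]: (((0 IMPLIES 0) XOR 0) AND ((0 XOR 0) XOR (NOT 0 XOR 1))) -> 0
  row 9 [1001]: (((0 IMPLIES 1) XOR 0) AND ((0 XOR 1) XOR (NOT 0 XOR 1))) -> 1
  row 10 [1010]: (((1 IMPLIES 0) XOR 1) AND ((1 XOR 0) XOR (NOT 0 XOR 1))) -> 1
  row 11 [1011]: (((1 IMPLIES 1) XOR 1) AND ((1 XOR 1) XOR (NOT 0 XOR 1))) -> 0
  row 12 [1100]: (((0 IMPLIES 0) XOR 0) AND ((0 XOR 0) XOR (NOT 1 XOR 1))) -> 1
  row 13 [1101]: (((0 IMPLIES 1) XOR 0) AND ((0 XOR 1) XOR (NOT 1 XOR 1))) -> 0
  row 14 [1110]: (((1 IMPLIES 0) XOR 1) AND ((1 XOR 0) XOR (NOT 1 XOR 1))) -> 0
  row 15 [1111]: (((1 IMPLIES 1) XOR 1) AND ((1 XOR 1) XOR (NOT 1 XOR 1))) -> 0
Full result column, 4 rows per line (P1,P2 fixed per line; P3,P4 runs 00..11 left to right):
  rows 0-3 [P1,P2=00]: 1000  = hex 8
  rows 4-7 [P1,P2=01]: 0110  = hex 6
  rows 8-11 [P1,P2=10]: 0110  = hex 6
  rows 12-15 [P1,P2=11]: 1000  = hex 8
Output column (row 0 .. row 15) = 1000011001101000
Output column grouped in 4s = 1000 0110 0110 1000 = 0x8668
Convert to decimal digit by digit (value = value*16 + digit):
  8 -> 8
  8*16 + 6 = 134
  134*16 + 6 = 2150
  2150*16 + 8 = 34408
Decimal = 34408

34408


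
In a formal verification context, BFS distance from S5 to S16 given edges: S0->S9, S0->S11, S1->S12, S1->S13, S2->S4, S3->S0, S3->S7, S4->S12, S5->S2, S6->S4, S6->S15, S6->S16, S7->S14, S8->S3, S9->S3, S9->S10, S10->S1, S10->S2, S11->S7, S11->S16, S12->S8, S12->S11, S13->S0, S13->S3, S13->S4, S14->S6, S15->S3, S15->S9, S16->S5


BFS layer-by-layer from S5:
  dist 0: {S5}
  dist 1: {S2}
  dist 2: {S4}
  dist 3: {S12}
  dist 4: {S8, S11}
  dist 5: {S3, S7, S16}
  -> S16 reached at distance 5
Shortest path length = 5

5


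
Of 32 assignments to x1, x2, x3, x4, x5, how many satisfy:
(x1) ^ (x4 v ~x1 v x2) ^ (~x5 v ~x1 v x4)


CNF with 3 clauses over 5 vars (32 assignments).
An assignment satisfies CNF iff every clause has >=1 true literal.
Check each row (bits = x1,x2,x3,x4,x5; clause T/F shown):
  row 0 [00000]: clauses=FTT -> 0
  row 1 [00001]: clauses=FTT -> 0
  row 2 [00010]: clauses=FTT -> 0
  row 3 [00011]: clauses=FTT -> 0
  row 4 [00100]: clauses=FTT -> 0
  row 5 [00101]: clauses=FTT -> 0
  row 6 [00110]: clauses=FTT -> 0
  row 7 [00111]: clauses=FTT -> 0
  row 8 [01000]: clauses=FTT -> 0
  row 9 [01001]: clauses=FTT -> 0
  row 10 [01010]: clauses=FTT -> 0
  row 11 [01011]: clauses=FTT -> 0
  row 12 [01100]: clauses=FTT -> 0
  row 13 [01101]: clauses=FTT -> 0
  row 14 [01110]: clauses=FTT -> 0
  row 15 [01111]: clauses=FTT -> 0
  row 16 [10000]: clauses=TFT -> 0
  row 17 [10001]: clauses=TFF -> 0
  row 18 [10010]: clauses=TTT -> 1
  row 19 [10011]: clauses=TTT -> 1
  row 20 [10100]: clauses=TFT -> 0
  row 21 [10101]: clauses=TFF -> 0
  row 22 [10110]: clauses=TTT -> 1
  row 23 [10111]: clauses=TTT -> 1
  row 24 [11000]: clauses=TTT -> 1
  row 25 [11001]: clauses=TTF -> 0
  row 26 [11010]: clauses=TTT -> 1
  row 27 [11011]: clauses=TTT -> 1
  row 28 [11100]: clauses=TTT -> 1
  row 29 [11101]: clauses=TTF -> 0
  row 30 [11110]: clauses=TTT -> 1
  row 31 [11111]: clauses=TTT -> 1
Full result column, 8 rows per line (x1,x2 fixed per line; x3,x4,x5 runs 000..111 left to right):
  rows 0-7 [x1,x2=00]: 00000000  (ones: 0)
  rows 8-15 [x1,x2=01]: 00000000  (ones: 0)
  rows 16-23 [x1,x2=10]: 00110011  (ones: 4)
  rows 24-31 [x1,x2=11]: 10111011  (ones: 6)
Satisfying assignments = 0+0+4+6 = 10

10


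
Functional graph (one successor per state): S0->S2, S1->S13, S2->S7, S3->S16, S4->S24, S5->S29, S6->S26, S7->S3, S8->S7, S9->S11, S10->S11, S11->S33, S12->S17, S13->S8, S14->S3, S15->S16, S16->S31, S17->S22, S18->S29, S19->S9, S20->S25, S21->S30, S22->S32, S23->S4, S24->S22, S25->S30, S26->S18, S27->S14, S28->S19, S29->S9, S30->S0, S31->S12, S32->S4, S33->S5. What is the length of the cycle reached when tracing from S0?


Trace from S0 until a state repeats:
  S0 -> S2 -> S7 -> S3 -> S16 -> S31 -> S12 -> S17 -> S22 -> S32 -> S4 -> S24 -> S22
S22 first seen at step 8, revisited at step 12.
Cycle length = 12 - 8 = 4

4


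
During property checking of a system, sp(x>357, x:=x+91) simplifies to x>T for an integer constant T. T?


Formula: sp(P, x:=E) = exists old_x. (x = E[old_x/x]) AND P[old_x/x] (old_x is the value of x before the assignment; eliminate old_x by solving x = E[old_x/x] for old_x)
Step 1: Precondition P: x>357, i.e. old_x > 357
Step 2: Assignment gives x = old_x + 91, so old_x = x - 91
Step 3: Substitute into P: x - 91 > 357
Step 4: Simplify: x > 357+91 = 448

448


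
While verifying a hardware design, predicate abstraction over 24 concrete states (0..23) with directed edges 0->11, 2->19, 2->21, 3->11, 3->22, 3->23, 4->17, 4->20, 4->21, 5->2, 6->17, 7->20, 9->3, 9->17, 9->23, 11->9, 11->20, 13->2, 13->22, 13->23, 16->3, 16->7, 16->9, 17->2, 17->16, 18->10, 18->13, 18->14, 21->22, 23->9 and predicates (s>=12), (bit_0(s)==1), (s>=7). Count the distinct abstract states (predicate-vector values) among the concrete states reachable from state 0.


BFS from 0:
Concrete reachable: {0, 2, 3, 7, 9, 11, 16, 17, 19, 20, 21, 22, 23}
Abstract via predicates (s>=12), (bit_0(s)==1), (s>=7):
  (0,0,0) <- {0, 2}
  (0,1,0) <- {3}
  (0,1,1) <- {7, 9, 11}
  (1,0,1) <- {16, 20, 22}
  (1,1,1) <- {17, 19, 21, 23}
Distinct abstract states = 5

5


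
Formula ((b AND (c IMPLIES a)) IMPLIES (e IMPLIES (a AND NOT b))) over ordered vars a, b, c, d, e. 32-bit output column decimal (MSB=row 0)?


Formula: ((b AND (c IMPLIES a)) IMPLIES (e IMPLIES (a AND NOT b))) over a, b, c, d, e (32 rows)
Evaluate each row (bits = a,b,c,d,e, MSB first):
  row 0 [00000]: ((0 AND (0 IMPLIES 0)) IMPLIES (0 IMPLIES (0 AND NOT 0))) -> 1
  row 1 [00001]: ((0 AND (0 IMPLIES 0)) IMPLIES (1 IMPLIES (0 AND NOT 0))) -> 1
  row 2 [00010]: ((0 AND (0 IMPLIES 0)) IMPLIES (0 IMPLIES (0 AND NOT 0))) -> 1
  row 3 [00011]: ((0 AND (0 IMPLIES 0)) IMPLIES (1 IMPLIES (0 AND NOT 0))) -> 1
  row 4 [00100]: ((0 AND (1 IMPLIES 0)) IMPLIES (0 IMPLIES (0 AND NOT 0))) -> 1
  row 5 [00101]: ((0 AND (1 IMPLIES 0)) IMPLIES (1 IMPLIES (0 AND NOT 0))) -> 1
  row 6 [00110]: ((0 AND (1 IMPLIES 0)) IMPLIES (0 IMPLIES (0 AND NOT 0))) -> 1
  row 7 [00111]: ((0 AND (1 IMPLIES 0)) IMPLIES (1 IMPLIES (0 AND NOT 0))) -> 1
  row 8 [01000]: ((1 AND (0 IMPLIES 0)) IMPLIES (0 IMPLIES (0 AND NOT 1))) -> 1
  row 9 [01001]: ((1 AND (0 IMPLIES 0)) IMPLIES (1 IMPLIES (0 AND NOT 1))) -> 0
  row 10 [01010]: ((1 AND (0 IMPLIES 0)) IMPLIES (0 IMPLIES (0 AND NOT 1))) -> 1
  row 11 [01011]: ((1 AND (0 IMPLIES 0)) IMPLIES (1 IMPLIES (0 AND NOT 1))) -> 0
  row 12 [01100]: ((1 AND (1 IMPLIES 0)) IMPLIES (0 IMPLIES (0 AND NOT 1))) -> 1
  row 13 [01101]: ((1 AND (1 IMPLIES 0)) IMPLIES (1 IMPLIES (0 AND NOT 1))) -> 1
  row 14 [01110]: ((1 AND (1 IMPLIES 0)) IMPLIES (0 IMPLIES (0 AND NOT 1))) -> 1
  row 15 [01111]: ((1 AND (1 IMPLIES 0)) IMPLIES (1 IMPLIES (0 AND NOT 1))) -> 1
  row 16 [10000]: ((0 AND (0 IMPLIES 1)) IMPLIES (0 IMPLIES (1 AND NOT 0))) -> 1
  row 17 [10001]: ((0 AND (0 IMPLIES 1)) IMPLIES (1 IMPLIES (1 AND NOT 0))) -> 1
  row 18 [10010]: ((0 AND (0 IMPLIES 1)) IMPLIES (0 IMPLIES (1 AND NOT 0))) -> 1
  row 19 [10011]: ((0 AND (0 IMPLIES 1)) IMPLIES (1 IMPLIES (1 AND NOT 0))) -> 1
  row 20 [10100]: ((0 AND (1 IMPLIES 1)) IMPLIES (0 IMPLIES (1 AND NOT 0))) -> 1
  row 21 [10101]: ((0 AND (1 IMPLIES 1)) IMPLIES (1 IMPLIES (1 AND NOT 0))) -> 1
  row 22 [10110]: ((0 AND (1 IMPLIES 1)) IMPLIES (0 IMPLIES (1 AND NOT 0))) -> 1
  row 23 [10111]: ((0 AND (1 IMPLIES 1)) IMPLIES (1 IMPLIES (1 AND NOT 0))) -> 1
  row 24 [11000]: ((1 AND (0 IMPLIES 1)) IMPLIES (0 IMPLIES (1 AND NOT 1))) -> 1
  row 25 [11001]: ((1 AND (0 IMPLIES 1)) IMPLIES (1 IMPLIES (1 AND NOT 1))) -> 0
  row 26 [11010]: ((1 AND (0 IMPLIES 1)) IMPLIES (0 IMPLIES (1 AND NOT 1))) -> 1
  row 27 [11011]: ((1 AND (0 IMPLIES 1)) IMPLIES (1 IMPLIES (1 AND NOT 1))) -> 0
  row 28 [11100]: ((1 AND (1 IMPLIES 1)) IMPLIES (0 IMPLIES (1 AND NOT 1))) -> 1
  row 29 [11101]: ((1 AND (1 IMPLIES 1)) IMPLIES (1 IMPLIES (1 AND NOT 1))) -> 0
  row 30 [11110]: ((1 AND (1 IMPLIES 1)) IMPLIES (0 IMPLIES (1 AND NOT 1))) -> 1
  row 31 [11111]: ((1 AND (1 IMPLIES 1)) IMPLIES (1 IMPLIES (1 AND NOT 1))) -> 0
Full result column, 4 rows per line (a,b,c fixed per line; d,e runs 00..11 left to right):
  rows 0-3 [a,b,c=000]: 1111  = hex F
  rows 4-7 [a,b,c=001]: 1111  = hex F
  rows 8-11 [a,b,c=010]: 1010  = hex A
  rows 12-15 [a,b,c=011]: 1111  = hex F
  rows 16-19 [a,b,c=100]: 1111  = hex F
  rows 20-23 [a,b,c=101]: 1111  = hex F
  rows 24-27 [a,b,c=110]: 1010  = hex A
  rows 28-31 [a,b,c=111]: 1010  = hex A
Output column (row 0 .. row 31) = 11111111101011111111111110101010
Output column grouped in 4s = 1111 1111 1010 1111 1111 1111 1010 1010 = 0xFFAFFFAA
Convert to decimal digit by digit (value = value*16 + digit):
  F -> 15
  15*16 + 15 (F) = 255
  255*16 + 10 (A) = 4090
  4090*16 + 15 (F) = 65455
  65455*16 + 15 (F) = 1047295
  1047295*16 + 15 (F) = 16756735
  16756735*16 + 10 (A) = 268107770
  268107770*16 + 10 (A) = 4289724330
Decimal = 4289724330

4289724330


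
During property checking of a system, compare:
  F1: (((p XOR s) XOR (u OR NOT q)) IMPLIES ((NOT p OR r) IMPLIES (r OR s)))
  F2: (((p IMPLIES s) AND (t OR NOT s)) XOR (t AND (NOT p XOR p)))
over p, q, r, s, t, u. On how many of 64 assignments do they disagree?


F1 = (((p XOR s) XOR (u OR NOT q)) IMPLIES ((NOT p OR r) IMPLIES (r OR s)))
F2 = (((p IMPLIES s) AND (t OR NOT s)) XOR (t AND (NOT p XOR p)))
Evaluate both on each of 64 rows (bits = p,q,r,s,t,u):
  row 0 [000000]: F1=0 F2=1 (differ) -> 1
  row 1 [000001]: F1=0 F2=1 (differ) -> 1
  row 2 [000010]: F1=0 F2=0 -> 0
  row 3 [000011]: F1=0 F2=0 -> 0
  row 4 [000100]: F1=1 F2=0 (differ) -> 1
  (every remaining row is evaluated the same way; all 64 results are listed next)
Full result column, 8 rows per line (p,q,r fixed per line; s,t,u runs 000..111 left to right):
  rows 0-7 [p,q,r=000]: 11001111  (ones: 6)
  rows 8-15 [p,q,r=001]: 00111111  (ones: 6)
  rows 16-23 [p,q,r=010]: 01101111  (ones: 6)
  rows 24-31 [p,q,r=011]: 00111111  (ones: 6)
  rows 32-39 [p,q,r=100]: 11001111  (ones: 6)
  rows 40-47 [p,q,r=101]: 11001111  (ones: 6)
  rows 48-55 [p,q,r=110]: 11001111  (ones: 6)
  rows 56-63 [p,q,r=111]: 11001111  (ones: 6)
Disagreements = 6+6+6+6+6+6+6+6 = 48

48


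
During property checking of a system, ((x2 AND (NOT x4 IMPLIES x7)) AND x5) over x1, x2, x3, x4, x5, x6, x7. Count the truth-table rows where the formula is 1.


Formula: ((x2 AND (NOT x4 IMPLIES x7)) AND x5) over 7 vars (128 rows)
Evaluate each row (x1, x2, x3, x4, x5, x6, x7 as bits, MSB first):
  row 0 [0000000]: ((0 AND (NOT 0 IMPLIES 0)) AND 0) -> 0
  row 1 [0000001]: ((0 AND (NOT 0 IMPLIES 1)) AND 0) -> 0
  row 2 [0000010]: ((0 AND (NOT 0 IMPLIES 0)) AND 0) -> 0
  row 3 [0000011]: ((0 AND (NOT 0 IMPLIES 1)) AND 0) -> 0
  row 4 [0000100]: ((0 AND (NOT 0 IMPLIES 0)) AND 1) -> 0
  (every remaining row is evaluated the same way; all 128 results are listed next)
Full result column, 8 rows per line (x1,x2,x3,x4 fixed per line; x5,x6,x7 runs 000..111 left to right):
  rows 0-7 [x1,x2,x3,x4=0000]: 00000000  (ones: 0)
  rows 8-15 [x1,x2,x3,x4=0001]: 00000000  (ones: 0)
  rows 16-23 [x1,x2,x3,x4=0010]: 00000000  (ones: 0)
  rows 24-31 [x1,x2,x3,x4=0011]: 00000000  (ones: 0)
  rows 32-39 [x1,x2,x3,x4=0100]: 00000101  (ones: 2)
  rows 40-47 [x1,x2,x3,x4=0101]: 00001111  (ones: 4)
  rows 48-55 [x1,x2,x3,x4=0110]: 00000101  (ones: 2)
  rows 56-63 [x1,x2,x3,x4=0111]: 00001111  (ones: 4)
  rows 64-71 [x1,x2,x3,x4=1000]: 00000000  (ones: 0)
  rows 72-79 [x1,x2,x3,x4=1001]: 00000000  (ones: 0)
  rows 80-87 [x1,x2,x3,x4=1010]: 00000000  (ones: 0)
  rows 88-95 [x1,x2,x3,x4=1011]: 00000000  (ones: 0)
  rows 96-103 [x1,x2,x3,x4=1100]: 00000101  (ones: 2)
  rows 104-111 [x1,x2,x3,x4=1101]: 00001111  (ones: 4)
  rows 112-119 [x1,x2,x3,x4=1110]: 00000101  (ones: 2)
  rows 120-127 [x1,x2,x3,x4=1111]: 00001111  (ones: 4)
Count of 1-rows = 0+0+0+0+2+4+2+4+0+0+0+0+2+4+2+4 = 24

24


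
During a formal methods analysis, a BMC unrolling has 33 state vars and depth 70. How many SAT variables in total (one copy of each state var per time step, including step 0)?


BMC unrolls to depth k, creating one copy of each state var for steps 0..k.
Step count = 70 + 1 = 71 (steps 0 through 70)
Vars per step = 33
Total = 33 * 71 = 2343

2343


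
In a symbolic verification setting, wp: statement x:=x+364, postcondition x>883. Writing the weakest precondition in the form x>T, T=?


Formula: wp(x:=E, P) = P[E/x] (substitute E for x in postcondition)
Step 1: Postcondition: x>883
Step 2: Substitute x+364 for x: x+364>883
Step 3: Solve for x: x > 883-364 = 519

519


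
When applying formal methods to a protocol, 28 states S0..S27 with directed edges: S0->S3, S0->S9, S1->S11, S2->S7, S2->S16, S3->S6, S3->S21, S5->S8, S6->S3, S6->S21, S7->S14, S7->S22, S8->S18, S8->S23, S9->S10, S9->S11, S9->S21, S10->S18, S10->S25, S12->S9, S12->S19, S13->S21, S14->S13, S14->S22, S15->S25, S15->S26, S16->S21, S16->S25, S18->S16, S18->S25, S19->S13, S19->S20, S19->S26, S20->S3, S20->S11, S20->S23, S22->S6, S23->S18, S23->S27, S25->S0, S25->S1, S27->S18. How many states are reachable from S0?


BFS from S0:
  layer 0: {S0}
  layer 1: {S3, S9}
  layer 2: {S6, S10, S11, S21}
  layer 3: {S18, S25}
  layer 4: {S1, S16}
Reachable set: {S0, S1, S3, S6, S9, S10, S11, S16, S18, S21, S25}
Count = 11

11


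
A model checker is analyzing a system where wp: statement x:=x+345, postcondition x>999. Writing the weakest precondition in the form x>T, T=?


Formula: wp(x:=E, P) = P[E/x] (substitute E for x in postcondition)
Step 1: Postcondition: x>999
Step 2: Substitute x+345 for x: x+345>999
Step 3: Solve for x: x > 999-345 = 654

654


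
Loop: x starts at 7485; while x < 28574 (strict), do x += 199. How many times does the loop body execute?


Step 1: x goes from 7485 toward 28574 by 199; the body runs while x<28574, so iterations = ceil((bound-start)/step)
Step 2: Distance=21089
Step 3: ceil(21089/199)=106

106


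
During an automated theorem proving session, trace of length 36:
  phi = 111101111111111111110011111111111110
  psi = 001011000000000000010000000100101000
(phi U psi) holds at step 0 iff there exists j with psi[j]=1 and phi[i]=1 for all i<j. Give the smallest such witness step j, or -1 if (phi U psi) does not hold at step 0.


(phi U psi) at 0: need smallest j with psi[j]=1 and phi[i]=1 for all i in [0,j).
Scan from step 0:
  step 0: phi=1, psi=0 -> continue
  step 1: phi=1, psi=0 -> continue
  step 2: psi=1 and phi held for [0,2) -> witness found
Witness step = 2

2


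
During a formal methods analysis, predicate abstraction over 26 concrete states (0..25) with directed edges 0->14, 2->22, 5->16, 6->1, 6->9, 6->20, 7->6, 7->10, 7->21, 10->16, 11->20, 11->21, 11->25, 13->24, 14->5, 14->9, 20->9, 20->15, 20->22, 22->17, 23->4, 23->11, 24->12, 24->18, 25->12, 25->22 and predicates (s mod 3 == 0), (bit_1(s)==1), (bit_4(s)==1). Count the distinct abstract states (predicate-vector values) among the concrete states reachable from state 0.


BFS from 0:
Concrete reachable: {0, 5, 9, 14, 16}
Abstract via predicates (s mod 3 == 0), (bit_1(s)==1), (bit_4(s)==1):
  (0,0,0) <- {5}
  (0,0,1) <- {16}
  (0,1,0) <- {14}
  (1,0,0) <- {0, 9}
Distinct abstract states = 4

4


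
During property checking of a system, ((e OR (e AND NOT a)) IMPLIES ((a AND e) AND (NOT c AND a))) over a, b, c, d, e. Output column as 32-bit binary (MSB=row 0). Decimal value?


Formula: ((e OR (e AND NOT a)) IMPLIES ((a AND e) AND (NOT c AND a))) over a, b, c, d, e (32 rows)
Evaluate each row (bits = a,b,c,d,e, MSB first):
  row 0 [00000]: ((0 OR (0 AND NOT 0)) IMPLIES ((0 AND 0) AND (NOT 0 AND 0))) -> 1
  row 1 [00001]: ((1 OR (1 AND NOT 0)) IMPLIES ((0 AND 1) AND (NOT 0 AND 0))) -> 0
  row 2 [00010]: ((0 OR (0 AND NOT 0)) IMPLIES ((0 AND 0) AND (NOT 0 AND 0))) -> 1
  row 3 [00011]: ((1 OR (1 AND NOT 0)) IMPLIES ((0 AND 1) AND (NOT 0 AND 0))) -> 0
  row 4 [00100]: ((0 OR (0 AND NOT 0)) IMPLIES ((0 AND 0) AND (NOT 1 AND 0))) -> 1
  row 5 [00101]: ((1 OR (1 AND NOT 0)) IMPLIES ((0 AND 1) AND (NOT 1 AND 0))) -> 0
  row 6 [00110]: ((0 OR (0 AND NOT 0)) IMPLIES ((0 AND 0) AND (NOT 1 AND 0))) -> 1
  row 7 [00111]: ((1 OR (1 AND NOT 0)) IMPLIES ((0 AND 1) AND (NOT 1 AND 0))) -> 0
  row 8 [01000]: ((0 OR (0 AND NOT 0)) IMPLIES ((0 AND 0) AND (NOT 0 AND 0))) -> 1
  row 9 [01001]: ((1 OR (1 AND NOT 0)) IMPLIES ((0 AND 1) AND (NOT 0 AND 0))) -> 0
  row 10 [01010]: ((0 OR (0 AND NOT 0)) IMPLIES ((0 AND 0) AND (NOT 0 AND 0))) -> 1
  row 11 [01011]: ((1 OR (1 AND NOT 0)) IMPLIES ((0 AND 1) AND (NOT 0 AND 0))) -> 0
  row 12 [01100]: ((0 OR (0 AND NOT 0)) IMPLIES ((0 AND 0) AND (NOT 1 AND 0))) -> 1
  row 13 [01101]: ((1 OR (1 AND NOT 0)) IMPLIES ((0 AND 1) AND (NOT 1 AND 0))) -> 0
  row 14 [01110]: ((0 OR (0 AND NOT 0)) IMPLIES ((0 AND 0) AND (NOT 1 AND 0))) -> 1
  row 15 [01111]: ((1 OR (1 AND NOT 0)) IMPLIES ((0 AND 1) AND (NOT 1 AND 0))) -> 0
  row 16 [10000]: ((0 OR (0 AND NOT 1)) IMPLIES ((1 AND 0) AND (NOT 0 AND 1))) -> 1
  row 17 [10001]: ((1 OR (1 AND NOT 1)) IMPLIES ((1 AND 1) AND (NOT 0 AND 1))) -> 1
  row 18 [10010]: ((0 OR (0 AND NOT 1)) IMPLIES ((1 AND 0) AND (NOT 0 AND 1))) -> 1
  row 19 [10011]: ((1 OR (1 AND NOT 1)) IMPLIES ((1 AND 1) AND (NOT 0 AND 1))) -> 1
  row 20 [10100]: ((0 OR (0 AND NOT 1)) IMPLIES ((1 AND 0) AND (NOT 1 AND 1))) -> 1
  row 21 [10101]: ((1 OR (1 AND NOT 1)) IMPLIES ((1 AND 1) AND (NOT 1 AND 1))) -> 0
  row 22 [10110]: ((0 OR (0 AND NOT 1)) IMPLIES ((1 AND 0) AND (NOT 1 AND 1))) -> 1
  row 23 [10111]: ((1 OR (1 AND NOT 1)) IMPLIES ((1 AND 1) AND (NOT 1 AND 1))) -> 0
  row 24 [11000]: ((0 OR (0 AND NOT 1)) IMPLIES ((1 AND 0) AND (NOT 0 AND 1))) -> 1
  row 25 [11001]: ((1 OR (1 AND NOT 1)) IMPLIES ((1 AND 1) AND (NOT 0 AND 1))) -> 1
  row 26 [11010]: ((0 OR (0 AND NOT 1)) IMPLIES ((1 AND 0) AND (NOT 0 AND 1))) -> 1
  row 27 [11011]: ((1 OR (1 AND NOT 1)) IMPLIES ((1 AND 1) AND (NOT 0 AND 1))) -> 1
  row 28 [11100]: ((0 OR (0 AND NOT 1)) IMPLIES ((1 AND 0) AND (NOT 1 AND 1))) -> 1
  row 29 [11101]: ((1 OR (1 AND NOT 1)) IMPLIES ((1 AND 1) AND (NOT 1 AND 1))) -> 0
  row 30 [11110]: ((0 OR (0 AND NOT 1)) IMPLIES ((1 AND 0) AND (NOT 1 AND 1))) -> 1
  row 31 [11111]: ((1 OR (1 AND NOT 1)) IMPLIES ((1 AND 1) AND (NOT 1 AND 1))) -> 0
Full result column, 4 rows per line (a,b,c fixed per line; d,e runs 00..11 left to right):
  rows 0-3 [a,b,c=000]: 1010  = hex A
  rows 4-7 [a,b,c=001]: 1010  = hex A
  rows 8-11 [a,b,c=010]: 1010  = hex A
  rows 12-15 [a,b,c=011]: 1010  = hex A
  rows 16-19 [a,b,c=100]: 1111  = hex F
  rows 20-23 [a,b,c=101]: 1010  = hex A
  rows 24-27 [a,b,c=110]: 1111  = hex F
  rows 28-31 [a,b,c=111]: 1010  = hex A
Output column (row 0 .. row 31) = 10101010101010101111101011111010
Output column grouped in 4s = 1010 1010 1010 1010 1111 1010 1111 1010 = 0xAAAAFAFA
Convert to decimal digit by digit (value = value*16 + digit):
  A -> 10
  10*16 + 10 (A) = 170
  170*16 + 10 (A) = 2730
  2730*16 + 10 (A) = 43690
  43690*16 + 15 (F) = 699055
  699055*16 + 10 (A) = 11184890
  11184890*16 + 15 (F) = 178958255
  178958255*16 + 10 (A) = 2863332090
Decimal = 2863332090

2863332090
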